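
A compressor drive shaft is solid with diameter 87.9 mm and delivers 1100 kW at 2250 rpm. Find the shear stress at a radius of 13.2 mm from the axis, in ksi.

1.53 ksi

ω = 2π·2250/60 = 235.6 rad/s, so T = P/ω = 1100×10³ / 235.6 = 4669 N·m.
J = πd⁴/32 = π(0.0879)⁴/32 = 5.861×10^-6 m⁴.
Shear stress varies linearly with radius: τ = T·r/J = 4669 × 0.0132 / 5.861×10^-6 = 1.051×10^7 Pa.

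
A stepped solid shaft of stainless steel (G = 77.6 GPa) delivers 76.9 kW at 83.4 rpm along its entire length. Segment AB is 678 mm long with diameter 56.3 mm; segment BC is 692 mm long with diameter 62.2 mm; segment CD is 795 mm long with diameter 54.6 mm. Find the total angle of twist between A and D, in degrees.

13.5°

ω = 2π·83.4/60 = 8.734 rad/s, so T = P/ω = 76.9×10³ / 8.734 = 8805 N·m.
J_AB = π(0.0563)⁴/32 = 9.86×10^-7 m⁴; J_BC = π(0.0622)⁴/32 = 1.47×10^-6 m⁴; J_CD = π(0.0546)⁴/32 = 8.73×10^-7 m⁴.
θ = (T/G)·Σ L_i/J_i = (8805/77.6×10⁹)·(0.678/9.86×10^-7 + 0.692/1.47×10^-6 + 0.795/8.73×10^-7) = 0.2348 rad.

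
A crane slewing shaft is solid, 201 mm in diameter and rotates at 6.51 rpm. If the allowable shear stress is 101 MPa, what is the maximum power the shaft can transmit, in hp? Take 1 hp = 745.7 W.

147 hp

J = πd⁴/32 = π(0.201)⁴/32 = 1.602×10^-4 m⁴.
T_max = τ_allow·J/r = 1.01×10^8 × 1.602×10^-4 / 0.101 = 161000 N·m.
ω = 2π·6.51/60 = 0.6817 rad/s, so P_max = T_max·ω = 1.098×10^5 W.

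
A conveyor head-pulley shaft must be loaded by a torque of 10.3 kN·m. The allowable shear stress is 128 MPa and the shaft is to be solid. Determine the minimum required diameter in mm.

For a solid shaft τ_max = 16T/(πd³), so d = (16T/(π τ_allow))^(1/3) = (16·10300/(π·1.28×10^8))^(1/3) = 0.07428 m.

74.3 mm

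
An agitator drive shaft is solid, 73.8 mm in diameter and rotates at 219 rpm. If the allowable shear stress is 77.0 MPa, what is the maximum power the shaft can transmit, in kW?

J = πd⁴/32 = π(0.0738)⁴/32 = 2.912×10^-6 m⁴.
T_max = τ_allow·J/r = 7.70×10^7 × 2.912×10^-6 / 0.0369 = 6077 N·m.
ω = 2π·219/60 = 22.93 rad/s, so P_max = T_max·ω = 1.394×10^5 W.

139 kW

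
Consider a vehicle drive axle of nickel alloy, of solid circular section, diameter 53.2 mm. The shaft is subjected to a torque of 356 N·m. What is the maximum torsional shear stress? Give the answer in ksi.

J = πd⁴/32 = π(0.0532)⁴/32 = 7.864×10^-7 m⁴.
τ_max = T·r/J = 356.0 × 0.0266 / 7.864×10^-7 = 1.204×10^7 Pa.

1.75 ksi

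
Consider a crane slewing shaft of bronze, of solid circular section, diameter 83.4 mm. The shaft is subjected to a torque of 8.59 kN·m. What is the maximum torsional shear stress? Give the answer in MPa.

J = πd⁴/32 = π(0.0834)⁴/32 = 4.750×10^-6 m⁴.
τ_max = T·r/J = 8590 × 0.0417 / 4.750×10^-6 = 7.542×10^7 Pa.

75.4 MPa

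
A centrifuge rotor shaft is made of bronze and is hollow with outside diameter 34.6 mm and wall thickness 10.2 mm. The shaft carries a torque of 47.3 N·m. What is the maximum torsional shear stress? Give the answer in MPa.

J = π(d_o⁴ − d_i⁴)/32 = π(0.0346⁴ − 0.0142⁴)/32 = 1.367×10^-7 m⁴.
τ_max = T·r/J = 47.30 × 0.0173 / 1.367×10^-7 = 5.986×10^6 Pa.

5.99 MPa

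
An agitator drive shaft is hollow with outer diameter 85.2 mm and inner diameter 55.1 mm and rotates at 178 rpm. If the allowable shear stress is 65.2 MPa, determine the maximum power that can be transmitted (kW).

J = π(d_o⁴ − d_i⁴)/32 = π(0.0852⁴ − 0.0551⁴)/32 = 4.268×10^-6 m⁴.
T_max = τ_allow·J/r = 6.52×10^7 × 4.268×10^-6 / 0.0426 = 6533 N·m.
ω = 2π·178/60 = 18.64 rad/s, so P_max = T_max·ω = 1.218×10^5 W.

122 kW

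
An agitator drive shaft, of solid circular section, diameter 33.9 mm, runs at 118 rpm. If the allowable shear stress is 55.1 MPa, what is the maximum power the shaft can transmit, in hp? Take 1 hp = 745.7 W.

J = πd⁴/32 = π(0.0339)⁴/32 = 1.297×10^-7 m⁴.
T_max = τ_allow·J/r = 5.51×10^7 × 1.297×10^-7 / 0.0169 = 421.5 N·m.
ω = 2π·118/60 = 12.36 rad/s, so P_max = T_max·ω = 5208 W.

6.98 hp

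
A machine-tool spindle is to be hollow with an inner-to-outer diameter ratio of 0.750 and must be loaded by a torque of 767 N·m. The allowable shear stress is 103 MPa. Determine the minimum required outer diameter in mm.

For a hollow shaft with d_i/d_o = 0.750: τ_max = 16T/(π d_o³ (1−k⁴)), so d_o = [16T/(π τ_allow (1−k⁴))]^(1/3) = [16·767.0/(π·1.03×10^8·0.6836)]^(1/3) = 0.03814 m.

38.1 mm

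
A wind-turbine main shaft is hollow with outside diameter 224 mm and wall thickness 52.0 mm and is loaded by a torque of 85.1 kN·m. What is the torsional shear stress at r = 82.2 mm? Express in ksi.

4.47 ksi

J = π(d_o⁴ − d_i⁴)/32 = π(0.224⁴ − 0.120⁴)/32 = 2.268×10^-4 m⁴.
Shear stress varies linearly with radius: τ = T·r/J = 85100 × 0.0822 / 2.268×10^-4 = 3.084×10^7 Pa.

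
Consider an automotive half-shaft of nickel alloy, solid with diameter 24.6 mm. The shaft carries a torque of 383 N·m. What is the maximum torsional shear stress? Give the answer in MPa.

J = πd⁴/32 = π(0.0246)⁴/32 = 3.595×10^-8 m⁴.
τ_max = T·r/J = 383.0 × 0.0123 / 3.595×10^-8 = 1.310×10^8 Pa.

131 MPa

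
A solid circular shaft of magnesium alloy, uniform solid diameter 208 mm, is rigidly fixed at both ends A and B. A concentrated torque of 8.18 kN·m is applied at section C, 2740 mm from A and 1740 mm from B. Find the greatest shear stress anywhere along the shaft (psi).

411 psi

With uniform GJ and both ends fixed, compatibility θ_AC = θ_CB gives T_A·a = T_B·b, together with T_A + T_B = T₀.
T_A = T₀·b/(a+b) = 8180·1740/4480 = 3177 N·m; T_B = 5003 N·m.
τ in each portion: τ_AC = 1.80×10^6 Pa, τ_CB = 2.83×10^6 Pa; maximum is in CB.
τ_max = T_CB·r/J = 5003·0.104/1.84×10^-4 = 2.831×10^6 Pa.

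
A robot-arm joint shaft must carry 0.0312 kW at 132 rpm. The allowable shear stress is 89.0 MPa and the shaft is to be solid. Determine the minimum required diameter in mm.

5.05 mm

ω = 2π·132/60 = 13.82 rad/s, so T = P/ω = 0.0312×10³ / 13.82 = 2.257 N·m.
For a solid shaft τ_max = 16T/(πd³), so d = (16T/(π τ_allow))^(1/3) = (16·2.257/(π·8.90×10^7))^(1/3) = 0.005055 m.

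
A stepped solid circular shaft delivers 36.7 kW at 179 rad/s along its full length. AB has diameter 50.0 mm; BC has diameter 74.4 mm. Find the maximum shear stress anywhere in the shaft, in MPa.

8.35 MPa

ω = 179 rad/s, so T = P/ω = 36.7×10³ / 179.0 = 205.0 N·m.
Under the same torque, τ_max = 16T/(πd³) is largest where d is smallest — segment AB (d = 50.0 mm).
τ_max = 16·205.0/(π·(0.0500)³) = 8.354×10^6 Pa.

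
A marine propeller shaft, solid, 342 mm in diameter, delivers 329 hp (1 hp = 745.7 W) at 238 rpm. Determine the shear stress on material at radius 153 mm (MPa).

1.12 MPa

ω = 2π·238/60 = 24.92 rad/s, so T = P/ω = 329×745.7 / 24.92 = 9844 N·m.
J = πd⁴/32 = π(0.342)⁴/32 = 1.343×10^-3 m⁴.
Shear stress varies linearly with radius: τ = T·r/J = 9844 × 0.153 / 1.343×10^-3 = 1.121×10^6 Pa.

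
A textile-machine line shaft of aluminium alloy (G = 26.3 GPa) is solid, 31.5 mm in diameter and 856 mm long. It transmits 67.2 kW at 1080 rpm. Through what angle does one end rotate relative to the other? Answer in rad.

0.200 rad

ω = 2π·1080/60 = 113.1 rad/s, so T = P/ω = 67.2×10³ / 113.1 = 594.2 N·m.
J = πd⁴/32 = π(0.0315)⁴/32 = 9.666×10^-8 m⁴.
θ = T·L/(G·J) = 594.2 × 0.856 / (26.3×10⁹ × 9.666×10^-8) = 0.2001 rad.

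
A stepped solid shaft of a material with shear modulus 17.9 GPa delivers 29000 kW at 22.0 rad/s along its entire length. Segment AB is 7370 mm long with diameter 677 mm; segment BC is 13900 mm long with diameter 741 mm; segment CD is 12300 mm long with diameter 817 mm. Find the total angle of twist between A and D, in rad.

ω = 22.0 rad/s, so T = P/ω = 29000×10³ / 22.00 = 1.318e6 N·m.
J_AB = π(0.677)⁴/32 = 0.0206 m⁴; J_BC = π(0.741)⁴/32 = 0.0296 m⁴; J_CD = π(0.817)⁴/32 = 0.0437 m⁴.
θ = (T/G)·Σ L_i/J_i = (1.318e6/17.9×10⁹)·(7.37/0.0206 + 13.9/0.0296 + 12.3/0.0437) = 0.08161 rad.

0.0816 rad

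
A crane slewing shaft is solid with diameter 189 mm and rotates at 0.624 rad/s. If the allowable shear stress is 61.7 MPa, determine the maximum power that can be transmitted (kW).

51.0 kW

J = πd⁴/32 = π(0.189)⁴/32 = 1.253×10^-4 m⁴.
T_max = τ_allow·J/r = 6.17×10^7 × 1.253×10^-4 / 0.0945 = 81790 N·m.
ω = 0.624 rad/s, so P_max = T_max·ω = 5.104×10^4 W.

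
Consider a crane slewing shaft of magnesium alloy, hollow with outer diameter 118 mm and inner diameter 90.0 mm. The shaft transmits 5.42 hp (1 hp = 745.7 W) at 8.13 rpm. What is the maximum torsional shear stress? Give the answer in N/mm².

ω = 2π·8.13/60 = 0.8514 rad/s, so T = P/ω = 5.42×745.7 / 0.8514 = 4747 N·m.
J = π(d_o⁴ − d_i⁴)/32 = π(0.118⁴ − 0.0900⁴)/32 = 1.259×10^-5 m⁴.
τ_max = T·r/J = 4747 × 0.0590 / 1.259×10^-5 = 2.224×10^7 Pa.

22.2 N/mm²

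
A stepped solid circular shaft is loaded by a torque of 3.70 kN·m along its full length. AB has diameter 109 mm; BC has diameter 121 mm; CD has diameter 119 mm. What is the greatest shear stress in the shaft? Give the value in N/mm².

14.6 N/mm²

Under the same torque, τ_max = 16T/(πd³) is largest where d is smallest — segment AB (d = 109 mm).
τ_max = 16·3700/(π·(0.109)³) = 1.455×10^7 Pa.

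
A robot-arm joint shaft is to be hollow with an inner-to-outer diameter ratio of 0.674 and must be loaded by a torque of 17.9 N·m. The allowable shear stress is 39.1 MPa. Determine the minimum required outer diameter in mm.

For a hollow shaft with d_i/d_o = 0.674: τ_max = 16T/(π d_o³ (1−k⁴)), so d_o = [16T/(π τ_allow (1−k⁴))]^(1/3) = [16·17.90/(π·3.91×10^7·0.7936)]^(1/3) = 0.01432 m.

14.3 mm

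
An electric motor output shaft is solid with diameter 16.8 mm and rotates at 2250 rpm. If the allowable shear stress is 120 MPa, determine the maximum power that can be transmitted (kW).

J = πd⁴/32 = π(0.0168)⁴/32 = 7.821×10^-9 m⁴.
T_max = τ_allow·J/r = 1.20×10^8 × 7.821×10^-9 / 0.00840 = 111.7 N·m.
ω = 2π·2250/60 = 235.6 rad/s, so P_max = T_max·ω = 2.632×10^4 W.

26.3 kW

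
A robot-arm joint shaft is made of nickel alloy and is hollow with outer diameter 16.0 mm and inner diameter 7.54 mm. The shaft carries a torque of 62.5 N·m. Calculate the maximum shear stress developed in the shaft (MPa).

J = π(d_o⁴ − d_i⁴)/32 = π(0.0160⁴ − 0.00754⁴)/32 = 6.117×10^-9 m⁴.
τ_max = T·r/J = 62.50 × 0.00800 / 6.117×10^-9 = 8.174×10^7 Pa.

81.7 MPa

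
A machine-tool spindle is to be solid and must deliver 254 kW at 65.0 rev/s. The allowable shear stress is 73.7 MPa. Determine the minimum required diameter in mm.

ω = 2π·65.0 = 408.4 rad/s, so T = P/ω = 254×10³ / 408.4 = 621.9 N·m.
For a solid shaft τ_max = 16T/(πd³), so d = (16T/(π τ_allow))^(1/3) = (16·621.9/(π·7.37×10^7))^(1/3) = 0.03503 m.

35.0 mm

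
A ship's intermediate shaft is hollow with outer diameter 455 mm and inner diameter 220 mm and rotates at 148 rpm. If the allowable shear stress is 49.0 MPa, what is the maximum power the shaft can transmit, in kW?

J = π(d_o⁴ − d_i⁴)/32 = π(0.455⁴ − 0.220⁴)/32 = 3.978×10^-3 m⁴.
T_max = τ_allow·J/r = 4.90×10^7 × 3.978×10^-3 / 0.228 = 856700 N·m.
ω = 2π·148/60 = 15.50 rad/s, so P_max = T_max·ω = 1.328×10^7 W.

13300 kW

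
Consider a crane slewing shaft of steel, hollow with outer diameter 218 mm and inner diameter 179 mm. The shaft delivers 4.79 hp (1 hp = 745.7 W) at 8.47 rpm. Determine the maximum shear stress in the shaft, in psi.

ω = 2π·8.47/60 = 0.8870 rad/s, so T = P/ω = 4.79×745.7 / 0.8870 = 4027 N·m.
J = π(d_o⁴ − d_i⁴)/32 = π(0.218⁴ − 0.179⁴)/32 = 1.209×10^-4 m⁴.
τ_max = T·r/J = 4027 × 0.109 / 1.209×10^-4 = 3.629×10^6 Pa.

526 psi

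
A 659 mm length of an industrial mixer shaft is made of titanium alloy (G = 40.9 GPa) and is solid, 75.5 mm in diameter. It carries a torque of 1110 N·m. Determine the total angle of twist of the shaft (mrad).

5.61 mrad

J = πd⁴/32 = π(0.0755)⁴/32 = 3.190×10^-6 m⁴.
θ = T·L/(G·J) = 1110 × 0.659 / (40.9×10⁹ × 3.190×10^-6) = 5.607×10^-3 rad.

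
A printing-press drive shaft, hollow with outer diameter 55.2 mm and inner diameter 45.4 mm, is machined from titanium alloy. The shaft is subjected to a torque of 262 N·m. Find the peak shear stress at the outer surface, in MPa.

J = π(d_o⁴ − d_i⁴)/32 = π(0.0552⁴ − 0.0454⁴)/32 = 4.944×10^-7 m⁴.
τ_max = T·r/J = 262.0 × 0.0276 / 4.944×10^-7 = 1.463×10^7 Pa.

14.6 MPa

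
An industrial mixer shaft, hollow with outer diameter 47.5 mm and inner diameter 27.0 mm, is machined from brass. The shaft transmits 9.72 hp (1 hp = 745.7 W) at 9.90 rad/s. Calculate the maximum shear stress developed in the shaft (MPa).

ω = 9.90 rad/s, so T = P/ω = 9.72×745.7 / 9.900 = 732.1 N·m.
J = π(d_o⁴ − d_i⁴)/32 = π(0.0475⁴ − 0.0270⁴)/32 = 4.476×10^-7 m⁴.
τ_max = T·r/J = 732.1 × 0.0238 / 4.476×10^-7 = 3.885×10^7 Pa.

38.8 MPa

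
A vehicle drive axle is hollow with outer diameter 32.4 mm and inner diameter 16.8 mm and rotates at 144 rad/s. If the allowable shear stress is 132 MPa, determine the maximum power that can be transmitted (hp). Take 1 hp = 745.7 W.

J = π(d_o⁴ − d_i⁴)/32 = π(0.0324⁴ − 0.0168⁴)/32 = 1.004×10^-7 m⁴.
T_max = τ_allow·J/r = 1.32×10^8 × 1.004×10^-7 / 0.0162 = 817.8 N·m.
ω = 144 rad/s, so P_max = T_max·ω = 1.178×10^5 W.

158 hp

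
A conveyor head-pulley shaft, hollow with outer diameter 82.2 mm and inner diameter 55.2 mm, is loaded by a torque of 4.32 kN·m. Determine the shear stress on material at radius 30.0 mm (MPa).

36.3 MPa

J = π(d_o⁴ − d_i⁴)/32 = π(0.0822⁴ − 0.0552⁴)/32 = 3.571×10^-6 m⁴.
Shear stress varies linearly with radius: τ = T·r/J = 4320 × 0.0300 / 3.571×10^-6 = 3.630×10^7 Pa.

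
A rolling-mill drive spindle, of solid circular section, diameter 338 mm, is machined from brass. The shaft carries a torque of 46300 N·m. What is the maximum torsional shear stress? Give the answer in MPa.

J = πd⁴/32 = π(0.338)⁴/32 = 1.281×10^-3 m⁴.
τ_max = T·r/J = 46300 × 0.169 / 1.281×10^-3 = 6.107×10^6 Pa.

6.11 MPa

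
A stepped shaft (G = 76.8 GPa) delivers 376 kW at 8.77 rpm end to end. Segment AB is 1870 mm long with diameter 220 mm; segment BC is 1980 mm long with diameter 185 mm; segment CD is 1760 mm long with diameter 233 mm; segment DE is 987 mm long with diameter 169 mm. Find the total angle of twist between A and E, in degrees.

13.4°

ω = 2π·8.77/60 = 0.9184 rad/s, so T = P/ω = 376×10³ / 0.9184 = 409400 N·m.
J_AB = π(0.220)⁴/32 = 2.30×10^-4 m⁴; J_BC = π(0.185)⁴/32 = 1.15×10^-4 m⁴; J_CD = π(0.233)⁴/32 = 2.89×10^-4 m⁴; J_DE = π(0.169)⁴/32 = 8.01×10^-5 m⁴.
θ = (T/G)·Σ L_i/J_i = (409400/76.8×10⁹)·(1.87/2.30×10^-4 + 1.98/1.15×10^-4 + 1.76/2.89×10^-4 + 0.987/8.01×10^-5) = 0.2333 rad.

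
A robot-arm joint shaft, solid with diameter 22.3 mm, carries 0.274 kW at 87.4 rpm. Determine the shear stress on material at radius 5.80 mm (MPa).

7.15 MPa

ω = 2π·87.4/60 = 9.153 rad/s, so T = P/ω = 0.274×10³ / 9.153 = 29.94 N·m.
J = πd⁴/32 = π(0.0223)⁴/32 = 2.428×10^-8 m⁴.
Shear stress varies linearly with radius: τ = T·r/J = 29.94 × 0.00580 / 2.428×10^-8 = 7.152×10^6 Pa.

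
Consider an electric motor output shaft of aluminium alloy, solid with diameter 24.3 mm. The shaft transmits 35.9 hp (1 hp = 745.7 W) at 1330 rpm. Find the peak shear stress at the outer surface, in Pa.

6.82e7 Pa

ω = 2π·1330/60 = 139.3 rad/s, so T = P/ω = 35.9×745.7 / 139.3 = 192.2 N·m.
J = πd⁴/32 = π(0.0243)⁴/32 = 3.423×10^-8 m⁴.
τ_max = T·r/J = 192.2 × 0.0122 / 3.423×10^-8 = 6.822×10^7 Pa.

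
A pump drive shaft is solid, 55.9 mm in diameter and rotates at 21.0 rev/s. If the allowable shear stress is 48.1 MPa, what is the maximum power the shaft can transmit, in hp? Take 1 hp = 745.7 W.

292 hp

J = πd⁴/32 = π(0.0559)⁴/32 = 9.586×10^-7 m⁴.
T_max = τ_allow·J/r = 4.81×10^7 × 9.586×10^-7 / 0.0279 = 1650 N·m.
ω = 2π·21.0 = 131.9 rad/s, so P_max = T_max·ω = 2.177×10^5 W.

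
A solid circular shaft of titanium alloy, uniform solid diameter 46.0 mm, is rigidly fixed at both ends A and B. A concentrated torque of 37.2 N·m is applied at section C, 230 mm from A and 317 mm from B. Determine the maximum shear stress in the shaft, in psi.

164 psi

With uniform GJ and both ends fixed, compatibility θ_AC = θ_CB gives T_A·a = T_B·b, together with T_A + T_B = T₀.
T_A = T₀·b/(a+b) = 37.20·317/547.0 = 21.56 N·m; T_B = 15.64 N·m.
τ in each portion: τ_AC = 1.13×10^6 Pa, τ_CB = 8.18×10^5 Pa; maximum is in AC.
τ_max = T_AC·r/J = 21.56·0.0230/4.40×10^-7 = 1.128×10^6 Pa.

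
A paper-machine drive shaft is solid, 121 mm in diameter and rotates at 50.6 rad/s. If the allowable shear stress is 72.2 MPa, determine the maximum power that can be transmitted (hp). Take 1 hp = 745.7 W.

1700 hp

J = πd⁴/32 = π(0.121)⁴/32 = 2.104×10^-5 m⁴.
T_max = τ_allow·J/r = 7.22×10^7 × 2.104×10^-5 / 0.0605 = 25110 N·m.
ω = 50.6 rad/s, so P_max = T_max·ω = 1.271×10^6 W.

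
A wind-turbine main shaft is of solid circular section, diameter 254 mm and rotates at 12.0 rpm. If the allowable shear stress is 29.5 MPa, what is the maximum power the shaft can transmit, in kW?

119 kW

J = πd⁴/32 = π(0.254)⁴/32 = 4.086×10^-4 m⁴.
T_max = τ_allow·J/r = 2.95×10^7 × 4.086×10^-4 / 0.127 = 94920 N·m.
ω = 2π·12.0/60 = 1.257 rad/s, so P_max = T_max·ω = 1.193×10^5 W.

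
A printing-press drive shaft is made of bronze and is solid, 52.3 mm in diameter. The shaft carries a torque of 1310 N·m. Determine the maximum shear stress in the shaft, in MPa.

J = πd⁴/32 = π(0.0523)⁴/32 = 7.345×10^-7 m⁴.
τ_max = T·r/J = 1310 × 0.0261 / 7.345×10^-7 = 4.664×10^7 Pa.

46.6 MPa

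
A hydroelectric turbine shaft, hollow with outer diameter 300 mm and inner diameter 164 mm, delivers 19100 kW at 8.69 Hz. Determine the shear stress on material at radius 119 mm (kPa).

ω = 2π·8.69 = 54.60 rad/s, so T = P/ω = 19100×10³ / 54.60 = 349800 N·m.
J = π(d_o⁴ − d_i⁴)/32 = π(0.300⁴ − 0.164⁴)/32 = 7.242×10^-4 m⁴.
Shear stress varies linearly with radius: τ = T·r/J = 349800 × 0.119 / 7.242×10^-4 = 5.748×10^7 Pa.

57500 kPa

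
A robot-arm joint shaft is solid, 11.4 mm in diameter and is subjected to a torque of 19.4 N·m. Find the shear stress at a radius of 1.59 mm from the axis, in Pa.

J = πd⁴/32 = π(0.0114)⁴/32 = 1.658×10^-9 m⁴.
Shear stress varies linearly with radius: τ = T·r/J = 19.40 × 0.00159 / 1.658×10^-9 = 1.860×10^7 Pa.

1.86e7 Pa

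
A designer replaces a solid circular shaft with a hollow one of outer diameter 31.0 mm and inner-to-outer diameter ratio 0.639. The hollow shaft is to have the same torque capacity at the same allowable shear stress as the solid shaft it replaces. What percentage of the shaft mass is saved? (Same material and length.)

Equal τ_max and T ⇒ the solid shaft needs d_s³ = d_o³(1−k⁴), so d_s = 31.0·(1−0.639⁴)^(1/3) = 29.17 mm.
Area ratio A_h/A_s = d_o²(1−k²)/d_s² = (1−k²)/(1−k⁴)^(2/3) = 0.6682.
Mass saving = 1 − 0.6682 = 33.2 %.

33.2 %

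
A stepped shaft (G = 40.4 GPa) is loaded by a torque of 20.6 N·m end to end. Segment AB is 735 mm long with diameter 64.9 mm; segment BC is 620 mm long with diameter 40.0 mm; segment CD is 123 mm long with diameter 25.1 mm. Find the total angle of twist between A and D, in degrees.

0.177°

J_AB = π(0.0649)⁴/32 = 1.74×10^-6 m⁴; J_BC = π(0.0400)⁴/32 = 2.51×10^-7 m⁴; J_CD = π(0.0251)⁴/32 = 3.90×10^-8 m⁴.
θ = (T/G)·Σ L_i/J_i = (20.60/40.4×10⁹)·(0.735/1.74×10^-6 + 0.620/2.51×10^-7 + 0.123/3.90×10^-8) = 3.083×10^-3 rad.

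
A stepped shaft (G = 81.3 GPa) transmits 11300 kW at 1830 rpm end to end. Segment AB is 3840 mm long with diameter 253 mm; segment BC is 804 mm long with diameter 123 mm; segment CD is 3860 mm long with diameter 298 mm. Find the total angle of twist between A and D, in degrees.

2.09°

ω = 2π·1830/60 = 191.6 rad/s, so T = P/ω = 11300×10³ / 191.6 = 58970 N·m.
J_AB = π(0.253)⁴/32 = 4.02×10^-4 m⁴; J_BC = π(0.123)⁴/32 = 2.25×10^-5 m⁴; J_CD = π(0.298)⁴/32 = 7.74×10^-4 m⁴.
θ = (T/G)·Σ L_i/J_i = (58970/81.3×10⁹)·(3.84/4.02×10^-4 + 0.804/2.25×10^-5 + 3.86/7.74×10^-4) = 0.03649 rad.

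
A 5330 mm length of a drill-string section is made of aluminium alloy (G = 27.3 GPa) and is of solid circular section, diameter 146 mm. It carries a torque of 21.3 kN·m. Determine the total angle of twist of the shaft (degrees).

J = πd⁴/32 = π(0.146)⁴/32 = 4.461×10^-5 m⁴.
θ = T·L/(G·J) = 21300 × 5.33 / (27.3×10⁹ × 4.461×10^-5) = 0.09323 rad.

5.34°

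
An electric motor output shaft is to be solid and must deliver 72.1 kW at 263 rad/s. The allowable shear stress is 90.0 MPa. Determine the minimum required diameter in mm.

ω = 263 rad/s, so T = P/ω = 72.1×10³ / 263.0 = 274.1 N·m.
For a solid shaft τ_max = 16T/(πd³), so d = (16T/(π τ_allow))^(1/3) = (16·274.1/(π·9.00×10^7))^(1/3) = 0.02494 m.

24.9 mm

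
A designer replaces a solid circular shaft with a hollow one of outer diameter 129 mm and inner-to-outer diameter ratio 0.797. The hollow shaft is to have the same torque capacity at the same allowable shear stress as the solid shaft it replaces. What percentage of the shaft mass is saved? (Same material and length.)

48.5 %

Equal τ_max and T ⇒ the solid shaft needs d_s³ = d_o³(1−k⁴), so d_s = 129·(1−0.797⁴)^(1/3) = 108.6 mm.
Area ratio A_h/A_s = d_o²(1−k²)/d_s² = (1−k²)/(1−k⁴)^(2/3) = 0.5148.
Mass saving = 1 − 0.5148 = 48.5 %.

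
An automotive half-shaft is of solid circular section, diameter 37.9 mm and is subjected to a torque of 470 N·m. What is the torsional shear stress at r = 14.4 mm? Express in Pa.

3.34e7 Pa

J = πd⁴/32 = π(0.0379)⁴/32 = 2.026×10^-7 m⁴.
Shear stress varies linearly with radius: τ = T·r/J = 470.0 × 0.0144 / 2.026×10^-7 = 3.341×10^7 Pa.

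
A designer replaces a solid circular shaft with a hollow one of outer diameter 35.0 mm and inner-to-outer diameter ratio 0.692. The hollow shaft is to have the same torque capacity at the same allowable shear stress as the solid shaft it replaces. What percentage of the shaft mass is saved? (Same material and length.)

Equal τ_max and T ⇒ the solid shaft needs d_s³ = d_o³(1−k⁴), so d_s = 35.0·(1−0.692⁴)^(1/3) = 32.09 mm.
Area ratio A_h/A_s = d_o²(1−k²)/d_s² = (1−k²)/(1−k⁴)^(2/3) = 0.6200.
Mass saving = 1 − 0.6200 = 38.0 %.

38.0 %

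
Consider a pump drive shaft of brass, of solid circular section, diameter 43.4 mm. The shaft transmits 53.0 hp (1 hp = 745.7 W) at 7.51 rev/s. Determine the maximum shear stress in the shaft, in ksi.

7.57 ksi

ω = 2π·7.51 = 47.19 rad/s, so T = P/ω = 53.0×745.7 / 47.19 = 837.6 N·m.
J = πd⁴/32 = π(0.0434)⁴/32 = 3.483×10^-7 m⁴.
τ_max = T·r/J = 837.6 × 0.0217 / 3.483×10^-7 = 5.218×10^7 Pa.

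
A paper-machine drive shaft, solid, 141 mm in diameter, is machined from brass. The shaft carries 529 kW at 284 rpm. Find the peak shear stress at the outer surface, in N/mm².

32.3 N/mm²

ω = 2π·284/60 = 29.74 rad/s, so T = P/ω = 529×10³ / 29.74 = 17790 N·m.
J = πd⁴/32 = π(0.141)⁴/32 = 3.880×10^-5 m⁴.
τ_max = T·r/J = 17790 × 0.0705 / 3.880×10^-5 = 3.232×10^7 Pa.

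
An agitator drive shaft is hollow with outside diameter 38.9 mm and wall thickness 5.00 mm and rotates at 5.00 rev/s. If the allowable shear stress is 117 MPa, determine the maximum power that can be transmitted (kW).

J = π(d_o⁴ − d_i⁴)/32 = π(0.0389⁴ − 0.0289⁴)/32 = 1.563×10^-7 m⁴.
T_max = τ_allow·J/r = 1.17×10^8 × 1.563×10^-7 / 0.0194 = 940.3 N·m.
ω = 2π·5.00 = 31.42 rad/s, so P_max = T_max·ω = 2.954×10^4 W.

29.5 kW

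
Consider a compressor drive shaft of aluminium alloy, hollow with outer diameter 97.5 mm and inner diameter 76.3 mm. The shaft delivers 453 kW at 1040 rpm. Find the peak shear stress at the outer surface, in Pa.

ω = 2π·1040/60 = 108.9 rad/s, so T = P/ω = 453×10³ / 108.9 = 4159 N·m.
J = π(d_o⁴ − d_i⁴)/32 = π(0.0975⁴ − 0.0763⁴)/32 = 5.545×10^-6 m⁴.
τ_max = T·r/J = 4159 × 0.0488 / 5.545×10^-6 = 3.657×10^7 Pa.

3.66e7 Pa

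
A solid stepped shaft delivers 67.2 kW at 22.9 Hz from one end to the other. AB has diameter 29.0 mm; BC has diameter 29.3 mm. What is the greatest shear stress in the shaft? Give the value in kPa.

ω = 2π·22.9 = 143.9 rad/s, so T = P/ω = 67.2×10³ / 143.9 = 467.0 N·m.
Under the same torque, τ_max = 16T/(πd³) is largest where d is smallest — segment AB (d = 29.0 mm).
τ_max = 16·467.0/(π·(0.0290)³) = 9.753×10^7 Pa.

97500 kPa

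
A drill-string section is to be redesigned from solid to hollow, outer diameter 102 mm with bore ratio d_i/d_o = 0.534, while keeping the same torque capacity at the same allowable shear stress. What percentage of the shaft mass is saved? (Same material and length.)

24.4 %

Equal τ_max and T ⇒ the solid shaft needs d_s³ = d_o³(1−k⁴), so d_s = 102·(1−0.534⁴)^(1/3) = 99.16 mm.
Area ratio A_h/A_s = d_o²(1−k²)/d_s² = (1−k²)/(1−k⁴)^(2/3) = 0.7564.
Mass saving = 1 − 0.7564 = 24.4 %.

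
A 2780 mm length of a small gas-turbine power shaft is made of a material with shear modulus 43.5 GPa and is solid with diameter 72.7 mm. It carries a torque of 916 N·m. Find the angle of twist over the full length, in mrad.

J = πd⁴/32 = π(0.0727)⁴/32 = 2.742×10^-6 m⁴.
θ = T·L/(G·J) = 916.0 × 2.78 / (43.5×10⁹ × 2.742×10^-6) = 0.02135 rad.

21.3 mrad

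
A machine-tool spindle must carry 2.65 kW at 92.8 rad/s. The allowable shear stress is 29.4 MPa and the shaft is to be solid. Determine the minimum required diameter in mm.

17.0 mm

ω = 92.8 rad/s, so T = P/ω = 2.65×10³ / 92.80 = 28.56 N·m.
For a solid shaft τ_max = 16T/(πd³), so d = (16T/(π τ_allow))^(1/3) = (16·28.56/(π·2.94×10^7))^(1/3) = 0.01704 m.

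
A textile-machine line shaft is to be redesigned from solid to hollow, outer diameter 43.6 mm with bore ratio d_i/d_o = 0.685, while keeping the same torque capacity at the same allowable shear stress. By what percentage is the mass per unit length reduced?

Equal τ_max and T ⇒ the solid shaft needs d_s³ = d_o³(1−k⁴), so d_s = 43.6·(1−0.685⁴)^(1/3) = 40.13 mm.
Area ratio A_h/A_s = d_o²(1−k²)/d_s² = (1−k²)/(1−k⁴)^(2/3) = 0.6265.
Mass saving = 1 − 0.6265 = 37.4 %.

37.4 %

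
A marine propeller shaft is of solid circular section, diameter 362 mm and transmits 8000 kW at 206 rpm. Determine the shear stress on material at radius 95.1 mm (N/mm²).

ω = 2π·206/60 = 21.57 rad/s, so T = P/ω = 8000×10³ / 21.57 = 370800 N·m.
J = πd⁴/32 = π(0.362)⁴/32 = 1.686×10^-3 m⁴.
Shear stress varies linearly with radius: τ = T·r/J = 370800 × 0.0951 / 1.686×10^-3 = 2.092×10^7 Pa.

20.9 N/mm²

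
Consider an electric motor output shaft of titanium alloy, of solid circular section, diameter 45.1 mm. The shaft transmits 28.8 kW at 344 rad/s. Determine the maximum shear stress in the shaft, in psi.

674 psi

ω = 344 rad/s, so T = P/ω = 28.8×10³ / 344.0 = 83.72 N·m.
J = πd⁴/32 = π(0.0451)⁴/32 = 4.062×10^-7 m⁴.
τ_max = T·r/J = 83.72 × 0.0226 / 4.062×10^-7 = 4.648×10^6 Pa.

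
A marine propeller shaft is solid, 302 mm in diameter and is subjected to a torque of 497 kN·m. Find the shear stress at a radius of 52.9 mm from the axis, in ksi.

J = πd⁴/32 = π(0.302)⁴/32 = 8.166×10^-4 m⁴.
Shear stress varies linearly with radius: τ = T·r/J = 497000 × 0.0529 / 8.166×10^-4 = 3.219×10^7 Pa.

4.67 ksi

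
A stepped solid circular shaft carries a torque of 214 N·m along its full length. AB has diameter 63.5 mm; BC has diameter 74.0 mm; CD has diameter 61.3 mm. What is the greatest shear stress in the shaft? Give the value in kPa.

Under the same torque, τ_max = 16T/(πd³) is largest where d is smallest — segment CD (d = 61.3 mm).
τ_max = 16·214.0/(π·(0.0613)³) = 4.732×10^6 Pa.

4730 kPa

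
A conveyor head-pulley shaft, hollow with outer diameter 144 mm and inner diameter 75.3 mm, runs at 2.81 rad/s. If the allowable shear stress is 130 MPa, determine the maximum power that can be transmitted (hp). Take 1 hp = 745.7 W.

266 hp

J = π(d_o⁴ − d_i⁴)/32 = π(0.144⁴ − 0.0753⁴)/32 = 3.906×10^-5 m⁴.
T_max = τ_allow·J/r = 1.30×10^8 × 3.906×10^-5 / 0.0720 = 70520 N·m.
ω = 2.81 rad/s, so P_max = T_max·ω = 1.982×10^5 W.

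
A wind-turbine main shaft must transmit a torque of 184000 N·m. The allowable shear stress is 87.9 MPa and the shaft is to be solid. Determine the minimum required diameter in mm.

220 mm

For a solid shaft τ_max = 16T/(πd³), so d = (16T/(π τ_allow))^(1/3) = (16·184000/(π·8.79×10^7))^(1/3) = 0.2201 m.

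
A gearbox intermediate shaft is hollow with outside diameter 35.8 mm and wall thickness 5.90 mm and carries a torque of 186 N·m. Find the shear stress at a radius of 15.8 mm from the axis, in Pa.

2.28e7 Pa

J = π(d_o⁴ − d_i⁴)/32 = π(0.0358⁴ − 0.0240⁴)/32 = 1.287×10^-7 m⁴.
Shear stress varies linearly with radius: τ = T·r/J = 186.0 × 0.0158 / 1.287×10^-7 = 2.284×10^7 Pa.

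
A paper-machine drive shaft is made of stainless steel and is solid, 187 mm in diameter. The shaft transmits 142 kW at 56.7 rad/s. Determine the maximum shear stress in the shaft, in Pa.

ω = 56.7 rad/s, so T = P/ω = 142×10³ / 56.70 = 2504 N·m.
J = πd⁴/32 = π(0.187)⁴/32 = 1.201×10^-4 m⁴.
τ_max = T·r/J = 2504 × 0.0935 / 1.201×10^-4 = 1.951×10^6 Pa.

1.95e6 Pa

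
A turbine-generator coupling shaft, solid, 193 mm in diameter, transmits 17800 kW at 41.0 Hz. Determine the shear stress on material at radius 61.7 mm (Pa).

3.13e7 Pa

ω = 2π·41.0 = 257.6 rad/s, so T = P/ω = 17800×10³ / 257.6 = 69100 N·m.
J = πd⁴/32 = π(0.193)⁴/32 = 1.362×10^-4 m⁴.
Shear stress varies linearly with radius: τ = T·r/J = 69100 × 0.0617 / 1.362×10^-4 = 3.130×10^7 Pa.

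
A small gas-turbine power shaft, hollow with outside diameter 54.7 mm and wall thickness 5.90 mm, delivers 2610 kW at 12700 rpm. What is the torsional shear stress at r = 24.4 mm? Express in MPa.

ω = 2π·12700/60 = 1330 rad/s, so T = P/ω = 2610×10³ / 1330 = 1962 N·m.
J = π(d_o⁴ − d_i⁴)/32 = π(0.0547⁴ − 0.0429⁴)/32 = 5.464×10^-7 m⁴.
Shear stress varies linearly with radius: τ = T·r/J = 1962 × 0.0244 / 5.464×10^-7 = 8.764×10^7 Pa.

87.6 MPa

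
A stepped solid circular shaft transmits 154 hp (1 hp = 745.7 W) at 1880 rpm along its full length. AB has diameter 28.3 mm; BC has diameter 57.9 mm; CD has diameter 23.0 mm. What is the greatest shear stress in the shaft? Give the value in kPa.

244000 kPa

ω = 2π·1880/60 = 196.9 rad/s, so T = P/ω = 154×745.7 / 196.9 = 583.3 N·m.
Under the same torque, τ_max = 16T/(πd³) is largest where d is smallest — segment CD (d = 23.0 mm).
τ_max = 16·583.3/(π·(0.0230)³) = 2.442×10^8 Pa.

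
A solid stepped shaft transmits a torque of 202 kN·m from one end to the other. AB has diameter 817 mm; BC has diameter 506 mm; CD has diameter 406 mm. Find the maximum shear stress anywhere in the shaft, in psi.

Under the same torque, τ_max = 16T/(πd³) is largest where d is smallest — segment CD (d = 406 mm).
τ_max = 16·202000/(π·(0.406)³) = 1.537×10^7 Pa.

2230 psi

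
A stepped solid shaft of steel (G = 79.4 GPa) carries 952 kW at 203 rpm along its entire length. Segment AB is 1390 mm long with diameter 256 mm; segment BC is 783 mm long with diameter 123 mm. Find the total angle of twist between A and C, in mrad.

ω = 2π·203/60 = 21.26 rad/s, so T = P/ω = 952×10³ / 21.26 = 44780 N·m.
J_AB = π(0.256)⁴/32 = 4.22×10^-4 m⁴; J_BC = π(0.123)⁴/32 = 2.25×10^-5 m⁴.
θ = (T/G)·Σ L_i/J_i = (44780/79.4×10⁹)·(1.39/4.22×10^-4 + 0.783/2.25×10^-5) = 0.02151 rad.

21.5 mrad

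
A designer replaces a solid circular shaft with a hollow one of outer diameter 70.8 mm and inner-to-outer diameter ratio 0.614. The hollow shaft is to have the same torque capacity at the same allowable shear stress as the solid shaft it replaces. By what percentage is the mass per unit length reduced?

Equal τ_max and T ⇒ the solid shaft needs d_s³ = d_o³(1−k⁴), so d_s = 70.8·(1−0.614⁴)^(1/3) = 67.27 mm.
Area ratio A_h/A_s = d_o²(1−k²)/d_s² = (1−k²)/(1−k⁴)^(2/3) = 0.6900.
Mass saving = 1 − 0.6900 = 31.0 %.

31.0 %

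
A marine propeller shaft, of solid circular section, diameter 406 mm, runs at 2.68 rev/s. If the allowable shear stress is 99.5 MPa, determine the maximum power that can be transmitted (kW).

22000 kW

J = πd⁴/32 = π(0.406)⁴/32 = 2.667×10^-3 m⁴.
T_max = τ_allow·J/r = 9.95×10^7 × 2.667×10^-3 / 0.203 = 1.307e6 N·m.
ω = 2π·2.68 = 16.84 rad/s, so P_max = T_max·ω = 2.202×10^7 W.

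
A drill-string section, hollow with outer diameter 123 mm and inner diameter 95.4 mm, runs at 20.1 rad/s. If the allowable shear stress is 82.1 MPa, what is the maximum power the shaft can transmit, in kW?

J = π(d_o⁴ − d_i⁴)/32 = π(0.123⁴ − 0.0954⁴)/32 = 1.434×10^-5 m⁴.
T_max = τ_allow·J/r = 8.21×10^7 × 1.434×10^-5 / 0.0615 = 19140 N·m.
ω = 20.1 rad/s, so P_max = T_max·ω = 3.848×10^5 W.

385 kW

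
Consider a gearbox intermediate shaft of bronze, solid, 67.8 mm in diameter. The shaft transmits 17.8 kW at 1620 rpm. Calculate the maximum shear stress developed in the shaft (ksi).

ω = 2π·1620/60 = 169.6 rad/s, so T = P/ω = 17.8×10³ / 169.6 = 104.9 N·m.
J = πd⁴/32 = π(0.0678)⁴/32 = 2.075×10^-6 m⁴.
τ_max = T·r/J = 104.9 × 0.0339 / 2.075×10^-6 = 1.715×10^6 Pa.

0.249 ksi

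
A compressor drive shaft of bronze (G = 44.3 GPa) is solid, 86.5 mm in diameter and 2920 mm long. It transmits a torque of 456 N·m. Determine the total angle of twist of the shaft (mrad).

J = πd⁴/32 = π(0.0865)⁴/32 = 5.496×10^-6 m⁴.
θ = T·L/(G·J) = 456.0 × 2.92 / (44.3×10⁹ × 5.496×10^-6) = 5.469×10^-3 rad.

5.47 mrad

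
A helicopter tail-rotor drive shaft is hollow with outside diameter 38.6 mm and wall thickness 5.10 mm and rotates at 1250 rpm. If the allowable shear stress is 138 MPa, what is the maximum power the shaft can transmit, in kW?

J = π(d_o⁴ − d_i⁴)/32 = π(0.0386⁴ − 0.0284⁴)/32 = 1.541×10^-7 m⁴.
T_max = τ_allow·J/r = 1.38×10^8 × 1.541×10^-7 / 0.0193 = 1102 N·m.
ω = 2π·1250/60 = 130.9 rad/s, so P_max = T_max·ω = 1.442×10^5 W.

144 kW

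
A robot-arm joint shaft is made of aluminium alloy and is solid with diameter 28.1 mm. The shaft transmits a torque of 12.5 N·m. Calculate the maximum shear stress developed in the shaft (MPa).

2.87 MPa

J = πd⁴/32 = π(0.0281)⁴/32 = 6.121×10^-8 m⁴.
τ_max = T·r/J = 12.50 × 0.0140 / 6.121×10^-8 = 2.869×10^6 Pa.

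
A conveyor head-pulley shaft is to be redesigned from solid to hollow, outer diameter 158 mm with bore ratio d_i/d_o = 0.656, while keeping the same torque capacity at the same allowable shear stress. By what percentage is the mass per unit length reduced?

Equal τ_max and T ⇒ the solid shaft needs d_s³ = d_o³(1−k⁴), so d_s = 158·(1−0.656⁴)^(1/3) = 147.6 mm.
Area ratio A_h/A_s = d_o²(1−k²)/d_s² = (1−k²)/(1−k⁴)^(2/3) = 0.6530.
Mass saving = 1 − 0.6530 = 34.7 %.

34.7 %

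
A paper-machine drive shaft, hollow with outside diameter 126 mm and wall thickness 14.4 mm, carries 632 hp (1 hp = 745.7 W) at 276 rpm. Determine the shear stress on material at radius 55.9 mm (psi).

ω = 2π·276/60 = 28.90 rad/s, so T = P/ω = 632×745.7 / 28.90 = 16310 N·m.
J = π(d_o⁴ − d_i⁴)/32 = π(0.126⁴ − 0.0972⁴)/32 = 1.598×10^-5 m⁴.
Shear stress varies linearly with radius: τ = T·r/J = 16310 × 0.0559 / 1.598×10^-5 = 5.703×10^7 Pa.

8270 psi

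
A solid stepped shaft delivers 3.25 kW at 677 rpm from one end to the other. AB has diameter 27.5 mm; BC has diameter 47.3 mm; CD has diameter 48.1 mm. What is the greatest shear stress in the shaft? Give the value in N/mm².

11.2 N/mm²

ω = 2π·677/60 = 70.90 rad/s, so T = P/ω = 3.25×10³ / 70.90 = 45.84 N·m.
Under the same torque, τ_max = 16T/(πd³) is largest where d is smallest — segment AB (d = 27.5 mm).
τ_max = 16·45.84/(π·(0.0275)³) = 1.123×10^7 Pa.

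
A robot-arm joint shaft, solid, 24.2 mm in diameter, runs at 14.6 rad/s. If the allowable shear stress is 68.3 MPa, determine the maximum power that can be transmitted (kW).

2.77 kW

J = πd⁴/32 = π(0.0242)⁴/32 = 3.367×10^-8 m⁴.
T_max = τ_allow·J/r = 6.83×10^7 × 3.367×10^-8 / 0.0121 = 190.1 N·m.
ω = 14.6 rad/s, so P_max = T_max·ω = 2775 W.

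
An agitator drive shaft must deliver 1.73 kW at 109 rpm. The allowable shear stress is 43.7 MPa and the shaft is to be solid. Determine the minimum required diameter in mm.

26.0 mm

ω = 2π·109/60 = 11.41 rad/s, so T = P/ω = 1.73×10³ / 11.41 = 151.6 N·m.
For a solid shaft τ_max = 16T/(πd³), so d = (16T/(π τ_allow))^(1/3) = (16·151.6/(π·4.37×10^7))^(1/3) = 0.02604 m.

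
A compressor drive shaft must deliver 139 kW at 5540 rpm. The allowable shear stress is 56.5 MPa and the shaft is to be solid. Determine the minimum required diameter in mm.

27.8 mm

ω = 2π·5540/60 = 580.1 rad/s, so T = P/ω = 139×10³ / 580.1 = 239.6 N·m.
For a solid shaft τ_max = 16T/(πd³), so d = (16T/(π τ_allow))^(1/3) = (16·239.6/(π·5.65×10^7))^(1/3) = 0.02785 m.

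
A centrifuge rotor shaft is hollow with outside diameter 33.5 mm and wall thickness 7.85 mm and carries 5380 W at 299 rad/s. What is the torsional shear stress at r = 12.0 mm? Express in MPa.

ω = 299 rad/s, so T = P/ω = 5380 / 299.0 = 17.99 N·m.
J = π(d_o⁴ − d_i⁴)/32 = π(0.0335⁴ − 0.0178⁴)/32 = 1.138×10^-7 m⁴.
Shear stress varies linearly with radius: τ = T·r/J = 17.99 × 0.0120 / 1.138×10^-7 = 1.898×10^6 Pa.

1.90 MPa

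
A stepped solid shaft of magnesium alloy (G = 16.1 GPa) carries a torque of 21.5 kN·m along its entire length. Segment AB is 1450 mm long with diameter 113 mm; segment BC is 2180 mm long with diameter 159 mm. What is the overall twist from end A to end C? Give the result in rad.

0.167 rad

J_AB = π(0.113)⁴/32 = 1.60×10^-5 m⁴; J_BC = π(0.159)⁴/32 = 6.27×10^-5 m⁴.
θ = (T/G)·Σ L_i/J_i = (21500/16.1×10⁹)·(1.45/1.60×10^-5 + 2.18/6.27×10^-5) = 0.1674 rad.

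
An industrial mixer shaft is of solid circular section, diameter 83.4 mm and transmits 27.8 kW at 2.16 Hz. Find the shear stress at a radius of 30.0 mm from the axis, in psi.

ω = 2π·2.16 = 13.57 rad/s, so T = P/ω = 27.8×10³ / 13.57 = 2048 N·m.
J = πd⁴/32 = π(0.0834)⁴/32 = 4.750×10^-6 m⁴.
Shear stress varies linearly with radius: τ = T·r/J = 2048 × 0.0300 / 4.750×10^-6 = 1.294×10^7 Pa.

1880 psi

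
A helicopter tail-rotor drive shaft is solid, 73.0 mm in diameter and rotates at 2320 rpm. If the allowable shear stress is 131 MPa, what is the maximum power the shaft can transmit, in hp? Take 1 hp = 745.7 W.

3260 hp

J = πd⁴/32 = π(0.0730)⁴/32 = 2.788×10^-6 m⁴.
T_max = τ_allow·J/r = 1.31×10^8 × 2.788×10^-6 / 0.0365 = 10010 N·m.
ω = 2π·2320/60 = 242.9 rad/s, so P_max = T_max·ω = 2.431×10^6 W.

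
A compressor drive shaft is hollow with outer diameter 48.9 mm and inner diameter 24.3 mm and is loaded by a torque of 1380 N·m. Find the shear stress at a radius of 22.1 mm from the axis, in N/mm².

J = π(d_o⁴ − d_i⁴)/32 = π(0.0489⁴ − 0.0243⁴)/32 = 5.271×10^-7 m⁴.
Shear stress varies linearly with radius: τ = T·r/J = 1380 × 0.0221 / 5.271×10^-7 = 5.786×10^7 Pa.

57.9 N/mm²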